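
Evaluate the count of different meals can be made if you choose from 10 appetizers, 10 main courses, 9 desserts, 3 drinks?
2,700

Explanation: By the multiplication principle: 10 × 10 × 9 × 3 = 2,700.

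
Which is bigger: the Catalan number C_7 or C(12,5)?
C(12,5)
C_7 = C(14,7)/(7+1) = 3,432/8 = 429; C(12,5) = 792.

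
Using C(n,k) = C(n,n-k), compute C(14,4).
C(14,4) = C(14,10) = 1,001.
Final answer: 1,001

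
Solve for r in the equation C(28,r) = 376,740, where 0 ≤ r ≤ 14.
6

Working:
C(28,r) is increasing for 0 ≤ r ≤ 14. Stepping up (C(28,r+1) = C(28,r)·(28−r)/(r+1)): C(28,1) = 28, C(28,2) = 378, C(28,3) = 3,276, C(28,4) = 20,475, C(28,5) = 98,280, C(28,6) = 376,740 ✓. So r = 6.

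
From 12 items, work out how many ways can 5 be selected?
792

Solution: C(12,5) = 12! / (5! × (12-5)!)
         = 12! / (5! × 7!)
         = 792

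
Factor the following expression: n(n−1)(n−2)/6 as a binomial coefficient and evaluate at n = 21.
C(n,3); C(21,3) = 1,330

Solution: n(n−1)(n−2)/6 = n!/(3!(n−3)!) = C(n,3). At n = 21: C(21,3) = 1,330.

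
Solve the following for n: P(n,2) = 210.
15

Reasoning: P(n,2) = n(n−1) is increasing in n; n(n−1) ≈ (n−0.5)^2 = 210 gives n ≈ 15.0. Check: P(13,2) = 156, P(14,2) = 182, P(15,2) = 210 ✓. So n = 15.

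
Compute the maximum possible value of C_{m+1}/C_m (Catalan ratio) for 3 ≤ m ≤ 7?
C_{m+1}/C_m = 2(2m+1)/(m+2), which increases with m. Maximum at m = 7: 2·15/9 = 10/3.

Answer: 10/3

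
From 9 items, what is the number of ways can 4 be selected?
126

Solution: C(9,4) = 9! / (4! × (9-4)!)
         = 9! / (4! × 5!)
         = 126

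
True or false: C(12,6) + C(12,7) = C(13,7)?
True

Solution: Pascal's identity C(n,k) + C(n,k+1) = C(n+1,k+1): 924 + 792 = 1,716 = C(13,7).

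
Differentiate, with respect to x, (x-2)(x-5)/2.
d/dx[(x-2)(x-5)] = (x-5) + (x-2) = 2x - 7. Dividing by 2 gives (2x - 7)/2.
Final answer: (2x - 7)/2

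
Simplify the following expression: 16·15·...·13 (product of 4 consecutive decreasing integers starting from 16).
43,680

Explanation: This is P(16,4) = 16!/(12)! = 43,680.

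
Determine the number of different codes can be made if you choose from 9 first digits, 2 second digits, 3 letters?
54

Solution: By the multiplication principle: 9 × 2 × 3 = 54.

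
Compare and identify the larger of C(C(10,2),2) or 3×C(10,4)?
C(C(10,2),2)
C(C(10,2),2)=990, 3×C(10,4)=630.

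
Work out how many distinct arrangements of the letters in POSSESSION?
75,600

Solution: Word has 10 letters (P=1, O=2, S=4, E=1, I=1, N=1). Arrangements: 10!/Π(k!) = 75,600.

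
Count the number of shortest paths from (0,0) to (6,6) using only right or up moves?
924

Choose 6 rights from 12 moves: C(12,6) = 924.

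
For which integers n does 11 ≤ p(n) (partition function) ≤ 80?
6, 7, 8, 9, 10, 11, 12

Explanation: Tabulating p(n) via p(n) = p(n−1) + p(n−2) − p(n−5) − p(n−7) + …: p(5)=7; p(6)=11; p(7)=15; p(8)=22; p(9)=30; p(10)=42; p(11)=56; p(12)=77; p(13)=101. So valid n = 6, 7, 8, 9, 10, 11, 12.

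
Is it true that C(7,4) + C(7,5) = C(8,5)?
Pascal's identity: LHS = 35 + 21 = 56; RHS = C(8,5) = 56. Both sides agree, so the statement holds.
Final answer: True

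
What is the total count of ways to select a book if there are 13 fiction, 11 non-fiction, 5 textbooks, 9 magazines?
38
By the addition principle: 13 + 11 + 5 + 9 = 38.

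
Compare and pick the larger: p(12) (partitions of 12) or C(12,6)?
C(12,6)

Working:
Pentagonal recurrence p(n) = p(n−1) + p(n−2) − p(n−5) − p(n−7) + …: p(12) = p(11) + p(10) − p(7) − p(5) + p(0) = 56 + 42 − 15 − 7 + 1 = 77; C(12,6) = 924.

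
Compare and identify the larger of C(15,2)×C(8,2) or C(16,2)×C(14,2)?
C(16,2)×C(14,2)

Solution: C(15,2)×C(8,2)=2,940, C(16,2)×C(14,2)=10,920.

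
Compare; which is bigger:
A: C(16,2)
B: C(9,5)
B

Reasoning: A=C(16,2)=120, B=C(9,5)=126.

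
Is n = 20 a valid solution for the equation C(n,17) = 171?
No

Solution: C(20,17) = 20·19·18·17·16·15·14·13·12·11·10·9·8·7·6·5·4/17! = 405,483,668,029,440,000/355,687,428,096,000 = 1,140, which does not equal 171.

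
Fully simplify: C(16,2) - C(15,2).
15
C(16,2) - C(15,2) = C(15,1) = 15.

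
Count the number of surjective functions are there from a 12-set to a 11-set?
2,634,508,800

Reasoning: Onto functions = 11! × S(12,11)
First compute S(12,11) via recurrence:
Using the Stirling recurrence: S(n,k) = k·S(n-1,k) + S(n-1,k-1)
S(12,11) = 11·S(11,11) + S(11,10)
         = 11·1 + 55
         = 11 + 55
         = 66
Then: 39916800 × 66 = 2,634,508,800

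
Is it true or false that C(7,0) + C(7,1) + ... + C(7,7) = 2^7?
True

Solution: Binomial theorem with x = y = 1: Σ C(7,i) = (1+1)^7 = 2^7 = 128. The statement holds.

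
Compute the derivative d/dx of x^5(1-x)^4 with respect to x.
5x^4(1-x)^4 - 4x^5(1-x)^3

Solution: Product rule: 5x^{4}(1-x)^{4} + x^5·(-4)(1-x)^{3}.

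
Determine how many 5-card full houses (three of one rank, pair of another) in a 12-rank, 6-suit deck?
39,600

Triple rank: 12. Triple suits: C(6,3)=20. Pair rank: 11. Pair suits: C(6,2)=15. Total: 39,600.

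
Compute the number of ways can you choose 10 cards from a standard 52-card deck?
C(52,10) = 15,820,024,220.

Answer: 15,820,024,220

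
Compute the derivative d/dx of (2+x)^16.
Using the power rule: d/dx (2+x)^16 = 16(2+x)^{15}.

Answer: 16(2+x)^15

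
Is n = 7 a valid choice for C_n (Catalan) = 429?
Yes

Reasoning: C_7 = C(14,7)/(7+1) = 3,432/8 = 429, which equals 429.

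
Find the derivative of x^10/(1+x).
(10x^9(1+x) - x^10)/(1+x)²
Quotient rule: [10x^{9}(1+x) - x^10]/(1+x)².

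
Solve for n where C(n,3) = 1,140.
20

Explanation: C(n,3) = n(n−1)(n−2)/3! is increasing in n, and n(n−1)(n−2) = 3!·1,140 = 6,840 ≈ (n−1)^3 gives n ≈ 20.0. Check: C(18,3) = 816, C(19,3) = 969, C(20,3) = 1,140 ✓. So n = 20.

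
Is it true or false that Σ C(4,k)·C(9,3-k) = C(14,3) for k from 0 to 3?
False

Explanation: Vandermonde's identity gives C(13,3) = 286; RHS C(14,3) = 364.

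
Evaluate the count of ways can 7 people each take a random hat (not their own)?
Using D(n) = (n-1)[D(n-1) + D(n-2)]:
D(7) = (7-1) × [D(6) + D(5)]
      = 6 × [265 + 44]
      = 6 × 309
      = 1,854

Answer: 1,854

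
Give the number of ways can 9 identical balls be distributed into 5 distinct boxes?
C(9+5-1, 5-1) = C(13, 4) = 715.
Final answer: 715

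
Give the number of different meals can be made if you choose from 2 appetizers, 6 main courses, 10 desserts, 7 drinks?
840

Explanation: By the multiplication principle: 2 × 6 × 10 × 7 = 840.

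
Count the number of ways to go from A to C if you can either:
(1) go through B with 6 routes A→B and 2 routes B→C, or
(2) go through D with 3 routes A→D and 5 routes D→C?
Route via B: 6×2=12. Route via D: 3×5=15. Total: 27.
Final answer: 27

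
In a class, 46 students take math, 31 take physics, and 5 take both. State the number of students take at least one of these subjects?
|A∪B| = |A|+|B|-|A∩B| = 46+31-5 = 72.

Answer: 72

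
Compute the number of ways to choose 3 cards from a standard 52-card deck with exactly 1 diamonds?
9,633

Reasoning: 13 diamonds and 39 non-diamonds: C(13,1) × C(39,2) = 13 × 741 = 9,633.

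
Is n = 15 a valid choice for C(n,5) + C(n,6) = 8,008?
Yes
C(15,5) + C(15,6) = 3,003 + 5,005 = 8,008, which equals 8,008.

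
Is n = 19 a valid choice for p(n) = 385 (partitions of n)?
No
Pentagonal recurrence p(n) = p(n−1) + p(n−2) − p(n−5) − p(n−7) + …: p(19) = p(18) + p(17) − p(14) − p(12) + p(7) + p(4) = 385 + 297 − 135 − 77 + 15 + 5 = 490, which does not equal 385.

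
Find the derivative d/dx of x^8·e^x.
(8x^7 + x^8)e^x
Product rule: d/dx[x^8]·e^x + x^8·d/dx[e^x] = 8x^{7}e^x + x^8e^x.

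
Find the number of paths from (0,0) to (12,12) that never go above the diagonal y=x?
208,012

Explanation: Counted by the Catalan number C_12: C_12 = C(24,12)/(12+1) = 2,704,156/13 = 208,012.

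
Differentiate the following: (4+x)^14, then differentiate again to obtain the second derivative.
182(4+x)^12

First derivative: 14(4+x)^{13}. Second derivative: 14·13·(4+x)^{12} = 182(4+x)^{12}.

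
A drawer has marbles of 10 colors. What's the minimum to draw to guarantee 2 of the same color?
11

Explanation: Worst case: 1 of each = 10. One more: 11.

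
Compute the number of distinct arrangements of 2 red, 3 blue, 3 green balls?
560

Explanation: Multinomial: 8!/(2! × 3! × 3!) = 560.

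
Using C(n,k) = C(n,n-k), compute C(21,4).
C(21,4) = C(21,17) = 5,985.
Final answer: 5,985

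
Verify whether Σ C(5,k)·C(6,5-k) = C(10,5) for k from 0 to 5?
False

Explanation: Vandermonde's identity gives C(11,5) = 462; RHS C(10,5) = 252.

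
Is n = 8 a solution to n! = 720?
No

8! = 8·7! = 8·5,040 = 40,320, which does not equal 720.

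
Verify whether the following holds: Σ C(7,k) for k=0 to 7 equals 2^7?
Binomial theorem: Σ C(7,k) = (1+1)^7 = 2^7 = 128; RHS 2^7 = 128.
Final answer: True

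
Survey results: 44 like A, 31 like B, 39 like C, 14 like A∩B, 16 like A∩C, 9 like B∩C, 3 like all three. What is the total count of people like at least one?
78
|A∪B∪C| = 44+31+39-14-16-9+3 = 78.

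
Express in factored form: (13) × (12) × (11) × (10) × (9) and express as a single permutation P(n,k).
P(13,5) = 13!/(8)!

Reasoning: Product of 5 consecutive descending integers starting at 13: P(13,5) = 13!/8! = 154,440.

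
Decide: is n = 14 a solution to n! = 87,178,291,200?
Yes

Solution: 14! = 14·13! = 14·6,227,020,800 = 87,178,291,200, which equals 87,178,291,200.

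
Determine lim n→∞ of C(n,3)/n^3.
1/6

Working:
C(n,3) ≈ n^3/3! for large n. Limit = 1/3! = 1/6.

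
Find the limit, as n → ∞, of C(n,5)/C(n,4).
∞

Solution: C(n,5)/C(n,4) = (n-4)/5 → ∞ as n → ∞.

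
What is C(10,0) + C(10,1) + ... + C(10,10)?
1,024

Sum of binomial coefficients = 2^10 = 1,024.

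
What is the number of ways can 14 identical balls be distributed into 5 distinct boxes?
3,060

Solution: C(14+5-1, 5-1) = C(18, 4) = 3,060.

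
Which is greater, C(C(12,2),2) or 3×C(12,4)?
C(C(12,2),2)

Solution: C(C(12,2),2)=2,145, 3×C(12,4)=1,485.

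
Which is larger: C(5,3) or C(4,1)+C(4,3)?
C(5,3)

Solution: C(5,3)=10; C(4,1)+C(4,3)=4+4=8.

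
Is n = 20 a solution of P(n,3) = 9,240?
No
P(20,3) = 20·19·18 = 6,840, which does not equal 9,240.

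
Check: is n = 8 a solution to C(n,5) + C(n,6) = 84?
Yes

Reasoning: C(8,5) + C(8,6) = 56 + 28 = 84, which equals 84.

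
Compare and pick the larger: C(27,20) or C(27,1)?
C(27,20)

C(27,20)=888,030, C(27,1)=27.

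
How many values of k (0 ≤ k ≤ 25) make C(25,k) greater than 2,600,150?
Row 25 is unimodal and symmetric about k=25/2. C(25,9)=2,042,975 ≤ 2,600,150; C(25,10)=3,268,760 > 2,600,150; by symmetry C(25,k) > 2,600,150 for k = 10..15. That's 15 - 10 + 1 = 6 values.

Answer: 6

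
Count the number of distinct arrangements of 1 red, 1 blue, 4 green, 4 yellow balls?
6,300

Working:
Multinomial: 10!/(1! × 1! × 4! × 4!) = 6,300.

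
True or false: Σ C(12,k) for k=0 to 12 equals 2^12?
Binomial theorem: Σ C(12,k) = (1+1)^12 = 2^12 = 4,096; RHS 2^12 = 4,096.

Answer: True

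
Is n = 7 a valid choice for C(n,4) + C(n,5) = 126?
No

Reasoning: C(7,4) + C(7,5) = 35 + 21 = 56, which does not equal 126.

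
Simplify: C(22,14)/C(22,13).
9/14

C(n,k+1)/C(n,k) = (n−k)/(k+1). Here (22−13)/(13+1) = 9/14 = 9/14.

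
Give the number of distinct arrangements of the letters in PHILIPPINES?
1,108,800

Working:
Word has 11 letters (P=3, H=1, I=3, L=1, N=1, E=1, S=1). Arrangements: 11!/Π(k!) = 1,108,800.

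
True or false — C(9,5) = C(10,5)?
False
LHS = C(9,5) = 126; RHS = C(10,5) = 252. 126 ≠ 252, so the statement does not hold.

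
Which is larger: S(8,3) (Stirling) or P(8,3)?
S(8,3) = 3·S(7,3) + S(7,2) = 3·301 + 63 = 966; P(8,3) = 336.
Final answer: S(8,3)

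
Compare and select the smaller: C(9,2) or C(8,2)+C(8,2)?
C(9,2)

Solution: C(9,2)=36; C(8,2)+C(8,2)=28+28=56.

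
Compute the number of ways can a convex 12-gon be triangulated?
16,796

Solution: Using the Catalan number formula: C_n = C(2n, n) / (n+1)
C_10 = C(20, 10) / (10+1)
     = 184756 / 11
     = 16,796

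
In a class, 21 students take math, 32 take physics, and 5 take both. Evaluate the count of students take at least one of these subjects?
48
|A∪B| = |A|+|B|-|A∩B| = 21+32-5 = 48.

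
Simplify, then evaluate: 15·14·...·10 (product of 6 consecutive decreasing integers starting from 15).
This is P(15,6) = 15!/(9)! = 3,603,600.
Final answer: 3,603,600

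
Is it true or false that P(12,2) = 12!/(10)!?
True

Permutation formula P(n,k) = n!/(n-k)!: 12!/10! = 479,001,600/3,628,800 = 132 = P(12,2). The statement holds.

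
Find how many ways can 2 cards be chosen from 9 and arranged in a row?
P(9,2) = 9!/(9-2)! = 72.

Answer: 72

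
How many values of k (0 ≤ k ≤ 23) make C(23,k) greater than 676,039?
6

Row 23 is unimodal and symmetric about k=23/2. C(23,8)=490,314 ≤ 676,039; C(23,9)=817,190 > 676,039; by symmetry C(23,k) > 676,039 for k = 9..14. That's 14 - 9 + 1 = 6 values.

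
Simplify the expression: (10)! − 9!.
(10)! − 9! = (10)·9! − 9! = (10−1)·9! = 9·9! = 3,265,920.
Final answer: 3,265,920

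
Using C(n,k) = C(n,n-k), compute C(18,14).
C(18,14) = C(18,4) = 3,060.
Final answer: 3,060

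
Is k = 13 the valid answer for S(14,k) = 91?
Yes

Explanation: S(14,13) = 13·S(13,13) + S(13,12) = 13·1 + 78 = 91, which equals 91.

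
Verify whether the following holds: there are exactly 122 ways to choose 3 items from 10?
False

Reasoning: C(10,3) = 120 ≠ 122.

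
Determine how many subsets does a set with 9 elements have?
Each element can be included or excluded: 2^9 = 512.

Answer: 512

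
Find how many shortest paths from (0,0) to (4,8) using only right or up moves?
495

Reasoning: Choose 4 rights from 12 moves: C(12,4) = 495.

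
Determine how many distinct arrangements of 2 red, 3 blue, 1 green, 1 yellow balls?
Multinomial: 7!/(2! × 3! × 1! × 1!) = 420.

Answer: 420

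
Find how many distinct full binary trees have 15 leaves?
2,674,440

Reasoning: Using the Catalan number formula: C_n = C(2n, n) / (n+1)
C_14 = C(28, 14) / (14+1)
     = 40116600 / 15
     = 2,674,440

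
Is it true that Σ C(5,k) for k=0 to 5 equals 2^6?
False

Binomial theorem: Σ C(5,k) = (1+1)^5 = 2^5 = 32; RHS 2^6 = 64.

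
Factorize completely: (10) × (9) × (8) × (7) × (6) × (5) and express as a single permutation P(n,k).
P(10,6) = 10!/(4)!

Explanation: Product of 6 consecutive descending integers starting at 10: P(10,6) = 10!/4! = 151,200.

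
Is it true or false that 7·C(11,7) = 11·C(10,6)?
True

Solution: Absorption identity k·C(n,k) = n·C(n-1,k-1). LHS = 7·330 = 2,310; RHS = 11·210 = 2,310.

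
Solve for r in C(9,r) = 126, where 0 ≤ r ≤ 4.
C(9,r) is increasing for 0 ≤ r ≤ 4. Stepping up (C(9,r+1) = C(9,r)·(9−r)/(r+1)): C(9,1) = 9, C(9,2) = 36, C(9,3) = 84, C(9,4) = 126 ✓. So r = 4.
Final answer: 4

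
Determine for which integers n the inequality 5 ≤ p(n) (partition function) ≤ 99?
4, 5, 6, 7, 8, 9, 10, 11, 12

Solution: Tabulating p(n) via p(n) = p(n−1) + p(n−2) − p(n−5) − p(n−7) + …: p(3)=3; p(4)=5; p(5)=7; p(6)=11; p(7)=15; p(8)=22; p(9)=30; p(10)=42; p(11)=56; p(12)=77; p(13)=101. So valid n = 4, 5, 6, 7, 8, 9, 10, 11, 12.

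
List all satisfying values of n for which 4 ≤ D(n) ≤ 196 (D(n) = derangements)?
4, 5

Explanation: Using D(n) = (n−1)[D(n−1) + D(n−2)] with D(1)=0, D(2)=1: D(3)=2; D(4)=9; D(5)=44; D(6)=265. So valid n = 4, 5.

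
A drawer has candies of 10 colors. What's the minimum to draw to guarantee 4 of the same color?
31

Solution: Worst case: 3 of each = 30. One more: 31.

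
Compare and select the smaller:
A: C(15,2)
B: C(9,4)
A

Reasoning: A=C(15,2)=105, B=C(9,4)=126.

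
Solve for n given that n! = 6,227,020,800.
13

Solution: n! is strictly increasing. 11! = 39,916,800, 12! = 479,001,600, 13! = 6,227,020,800 ✓. So n = 13.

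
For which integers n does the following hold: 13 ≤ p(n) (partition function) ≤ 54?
7, 8, 9, 10

Tabulating p(n) via p(n) = p(n−1) + p(n−2) − p(n−5) − p(n−7) + …: p(6)=11; p(7)=15; p(8)=22; p(9)=30; p(10)=42; p(11)=56. So valid n = 7, 8, 9, 10.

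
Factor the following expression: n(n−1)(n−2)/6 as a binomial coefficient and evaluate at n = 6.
C(n,3); C(6,3) = 20

Working:
n(n−1)(n−2)/6 = n!/(3!(n−3)!) = C(n,3). At n = 6: C(6,3) = 20.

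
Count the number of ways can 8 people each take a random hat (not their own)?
14,833
Using D(n) = (n-1)[D(n-1) + D(n-2)]:
D(8) = (8-1) × [D(7) + D(6)]
      = 7 × [1854 + 265]
      = 7 × 2119
      = 14,833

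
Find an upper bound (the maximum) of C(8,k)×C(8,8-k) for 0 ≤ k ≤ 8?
4,900

Solution: C(8,k)·C(8,8-k) = C(8,k)², maximised at the centre k = 4: C(8,4)² = 4,900.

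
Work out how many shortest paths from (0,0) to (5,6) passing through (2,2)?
210

Reasoning: To (2,2): C(4,2)=6. From there: C(7,3)=35. Total: 210.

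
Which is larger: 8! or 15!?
15!

Working:
8!=40,320, 15!=1,307,674,368,000. 15! > 8!.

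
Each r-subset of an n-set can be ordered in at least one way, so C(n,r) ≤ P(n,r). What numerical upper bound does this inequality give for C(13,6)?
1,235,520

P(13,6) = 13·12·11·10·9·8 = 1,235,520, so C(13,6) ≤ 1,235,520. (The bound is loose by a factor of 6! = 720: C(13,6) = 1,235,520/720 = 1,716.)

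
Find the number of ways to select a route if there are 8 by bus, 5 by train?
13
By the addition principle: 8 + 5 = 13.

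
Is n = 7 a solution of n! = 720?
7! = 7·6! = 7·720 = 5,040, which does not equal 720.
Final answer: No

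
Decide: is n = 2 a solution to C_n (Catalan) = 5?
No

Solution: C_2 = C(4,2)/(2+1) = 6/3 = 2, which does not equal 5.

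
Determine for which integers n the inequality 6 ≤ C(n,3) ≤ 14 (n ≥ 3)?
5

Reasoning: C(4,3)=4; C(5,3)=10; C(6,3)=20. So valid n = 5.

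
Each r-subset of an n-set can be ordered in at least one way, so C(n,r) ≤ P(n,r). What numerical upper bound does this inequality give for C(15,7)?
32,432,400

Working:
P(15,7) = 15·14·13·12·11·10·9 = 32,432,400, so C(15,7) ≤ 32,432,400. (The bound is loose by a factor of 7! = 5,040: C(15,7) = 32,432,400/5,040 = 6,435.)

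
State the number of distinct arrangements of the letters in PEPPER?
Word has 6 letters (P=3, E=2, R=1). Arrangements: 6!/Π(k!) = 60.

Answer: 60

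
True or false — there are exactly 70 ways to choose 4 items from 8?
True

Reasoning: C(8,4) = 70.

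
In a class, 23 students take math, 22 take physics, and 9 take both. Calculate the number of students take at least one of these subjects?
36

|A∪B| = |A|+|B|-|A∩B| = 23+22-9 = 36.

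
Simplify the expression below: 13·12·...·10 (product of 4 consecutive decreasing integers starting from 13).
17,160

Working:
This is P(13,4) = 13!/(9)! = 17,160.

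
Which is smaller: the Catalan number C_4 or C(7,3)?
C_4 = C(8,4)/(4+1) = 70/5 = 14; C(7,3) = 35.

Answer: C_4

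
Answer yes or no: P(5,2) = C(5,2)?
No

Working:
P(5,2) = 20 but C(5,2) = 10; they differ by a factor of 2! = 2, so the statement does not hold.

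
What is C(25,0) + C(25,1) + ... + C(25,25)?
33,554,432

Reasoning: Sum of binomial coefficients = 2^25 = 33,554,432.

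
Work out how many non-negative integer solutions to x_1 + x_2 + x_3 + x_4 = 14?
C(14+4-1, 4-1) = 680.

Answer: 680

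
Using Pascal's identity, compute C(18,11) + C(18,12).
50,388

C(18,11) + C(18,12) = C(19,12) = 50,388.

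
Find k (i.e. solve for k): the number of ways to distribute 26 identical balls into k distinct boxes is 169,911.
6

Stars and bars: the count is C(26+k−1, k−1), increasing in k. k=4: C(29,3) = 3,654, k=5: C(30,4) = 27,405, k=6: C(31,5) = 169,911 ✓. So k = 6.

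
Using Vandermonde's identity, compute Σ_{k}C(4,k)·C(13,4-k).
2,380
= C(4+13,4) = C(17,4) = 2,380.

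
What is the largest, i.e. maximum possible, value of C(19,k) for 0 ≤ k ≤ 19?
92,378

Explanation: Maximum at k = 9 or k = 10: C(19,9) = 92,378.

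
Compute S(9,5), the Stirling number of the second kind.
Using the Stirling recurrence: S(n,k) = k·S(n-1,k) + S(n-1,k-1)
S(9,5) = 5·S(8,5) + S(8,4)
         = 5·1050 + 1701
         = 5250 + 1701
         = 6,951
Final answer: 6,951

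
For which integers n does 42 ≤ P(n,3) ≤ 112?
5

Explanation: P(4,3)=24; P(5,3)=60; P(6,3)=120. So valid n = 5.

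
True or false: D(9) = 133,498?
False

Solution: Derangements of 9 elements: D(9) = (9-1)·[D(8) + D(7)] = 8·[14,833 + 1,854] = 133,496.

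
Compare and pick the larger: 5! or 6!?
6!

Reasoning: 5!=120, 6!=720. 6! > 5!.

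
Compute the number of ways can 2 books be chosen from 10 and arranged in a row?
90

P(10,2) = 10!/(10-2)! = 90.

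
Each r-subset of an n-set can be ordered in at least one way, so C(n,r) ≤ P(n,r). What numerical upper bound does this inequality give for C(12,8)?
19,958,400

Reasoning: P(12,8) = 12·11·10·9·8·7·6·5 = 19,958,400, so C(12,8) ≤ 19,958,400. (The bound is loose by a factor of 8! = 40,320: C(12,8) = 19,958,400/40,320 = 495.)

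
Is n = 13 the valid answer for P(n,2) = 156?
P(13,2) = 13·12 = 156, which equals 156.
Final answer: Yes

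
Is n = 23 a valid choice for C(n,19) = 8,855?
Yes

Working:
C(23,19) = 23·22·21·20·19·18·17·16·15·14·13·12·11·10·9·8·7·6·5/19! = 1,077,167,364,120,207,360,000/121,645,100,408,832,000 = 8,855, which equals 8,855.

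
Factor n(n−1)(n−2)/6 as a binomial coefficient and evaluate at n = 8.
C(n,3); C(8,3) = 56

Reasoning: n(n−1)(n−2)/6 = n!/(3!(n−3)!) = C(n,3). At n = 8: C(8,3) = 56.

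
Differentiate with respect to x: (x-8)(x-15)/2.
(2x - 23)/2

d/dx[(x-8)(x-15)] = (x-15) + (x-8) = 2x - 23. Dividing by 2 gives (2x - 23)/2.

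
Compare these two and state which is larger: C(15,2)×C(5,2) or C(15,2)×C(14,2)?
C(15,2)×C(14,2)

Explanation: C(15,2)×C(5,2)=1,050, C(15,2)×C(14,2)=9,555.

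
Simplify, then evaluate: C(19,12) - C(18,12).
31,824

Reasoning: C(19,12) - C(18,12) = C(18,11) = 31,824.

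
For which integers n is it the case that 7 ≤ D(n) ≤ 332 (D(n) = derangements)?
Using D(n) = (n−1)[D(n−1) + D(n−2)] with D(1)=0, D(2)=1: D(3)=2; D(4)=9; D(5)=44; D(6)=265; D(7)=1,854. So valid n = 4, 5, 6.
Final answer: 4, 5, 6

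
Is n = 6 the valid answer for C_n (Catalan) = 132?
Yes

Reasoning: C_6 = C(12,6)/(6+1) = 924/7 = 132, which equals 132.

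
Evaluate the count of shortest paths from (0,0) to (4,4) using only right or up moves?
70

Explanation: Choose 4 rights from 8 moves: C(8,4) = 70.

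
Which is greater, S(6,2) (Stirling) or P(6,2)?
S(6,2) = 2·S(5,2) + S(5,1) = 2·15 + 1 = 31; P(6,2) = 30.

Answer: S(6,2)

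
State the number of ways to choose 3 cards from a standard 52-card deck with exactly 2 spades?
3,042

13 spades and 39 non-spades: C(13,2) × C(39,1) = 78 × 39 = 3,042.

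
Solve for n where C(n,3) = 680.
C(n,3) = n(n−1)(n−2)/3! is increasing in n, and n(n−1)(n−2) = 3!·680 = 4,080 ≈ (n−1)^3 gives n ≈ 17.0. Check: C(15,3) = 455, C(16,3) = 560, C(17,3) = 680 ✓. So n = 17.
Final answer: 17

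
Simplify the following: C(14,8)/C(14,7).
C(n,k+1)/C(n,k) = (n−k)/(k+1). Here (14−7)/(7+1) = 7/8 = 7/8.
Final answer: 7/8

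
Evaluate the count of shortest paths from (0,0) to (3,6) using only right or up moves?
84
Choose 3 rights from 9 moves: C(9,3) = 84.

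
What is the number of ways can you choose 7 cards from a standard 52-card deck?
C(52,7) = 133,784,560.
Final answer: 133,784,560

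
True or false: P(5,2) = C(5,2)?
False

P(5,2) = 20 and C(5,2) = 10; P(n,r) = r! × C(n,r) so P > C whenever r ≥ 2.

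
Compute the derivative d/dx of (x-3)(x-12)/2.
d/dx[(x-3)(x-12)] = (x-12) + (x-3) = 2x - 15. Dividing by 2 gives (2x - 15)/2.

Answer: (2x - 15)/2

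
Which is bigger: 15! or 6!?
15!

Working:
15!=1,307,674,368,000, 6!=720. 15! > 6!.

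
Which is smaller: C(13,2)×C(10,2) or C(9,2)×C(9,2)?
C(13,2)×C(10,2)=3,510, C(9,2)×C(9,2)=1,296.

Answer: C(9,2)×C(9,2)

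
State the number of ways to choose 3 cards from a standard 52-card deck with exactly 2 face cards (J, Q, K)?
12 face cards and 40 non-face cards: C(12,2) × C(40,1) = 66 × 40 = 2,640.
Final answer: 2,640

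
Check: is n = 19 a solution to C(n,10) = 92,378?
C(19,10) = 19·18·17·16·15·14·13·12·11·10/10! = 335,221,286,400/3,628,800 = 92,378, which equals 92,378.
Final answer: Yes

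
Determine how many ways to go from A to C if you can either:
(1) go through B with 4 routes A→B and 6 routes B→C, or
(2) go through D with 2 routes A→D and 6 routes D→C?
36
Route via B: 4×6=24. Route via D: 2×6=12. Total: 36.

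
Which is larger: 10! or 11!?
11!

Working:
10!=3,628,800, 11!=39,916,800. 11! > 10!.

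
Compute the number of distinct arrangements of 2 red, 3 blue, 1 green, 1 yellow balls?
Multinomial: 7!/(2! × 3! × 1! × 1!) = 420.

Answer: 420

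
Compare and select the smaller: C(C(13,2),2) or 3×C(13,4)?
3×C(13,4)
C(C(13,2),2)=3,003, 3×C(13,4)=2,145.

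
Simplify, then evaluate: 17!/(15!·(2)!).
136
This is C(17,15) = 136.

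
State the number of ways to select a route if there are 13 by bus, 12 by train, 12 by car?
37

Working:
By the addition principle: 13 + 12 + 12 = 37.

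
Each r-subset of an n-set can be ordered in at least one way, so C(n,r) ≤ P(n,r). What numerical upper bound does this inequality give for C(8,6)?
20,160

Explanation: P(8,6) = 8·7·6·5·4·3 = 20,160, so C(8,6) ≤ 20,160. (The bound is loose by a factor of 6! = 720: C(8,6) = 20,160/720 = 28.)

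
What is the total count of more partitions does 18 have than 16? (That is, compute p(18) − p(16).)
154

Solution: Pentagonal recurrence p(n) = p(n−1) + p(n−2) − p(n−5) − p(n−7) + …: p(18) = p(17) + p(16) − p(13) − p(11) + p(6) + p(3) = 297 + 231 − 101 − 56 + 11 + 3 = 385.
p(16) = p(15) + p(14) − p(11) − p(9) + p(4) + p(1) = 176 + 135 − 56 − 30 + 5 + 1 = 231.
Difference = 385 − 231 = 154.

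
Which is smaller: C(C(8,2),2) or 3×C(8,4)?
C(C(8,2),2)=378, 3×C(8,4)=210.
Final answer: 3×C(8,4)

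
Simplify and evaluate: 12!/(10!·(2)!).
66

Reasoning: This is C(12,10) = 66.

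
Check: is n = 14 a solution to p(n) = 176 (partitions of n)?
No

Reasoning: Pentagonal recurrence p(n) = p(n−1) + p(n−2) − p(n−5) − p(n−7) + …: p(14) = p(13) + p(12) − p(9) − p(7) + p(2) = 101 + 77 − 30 − 15 + 2 = 135, which does not equal 176.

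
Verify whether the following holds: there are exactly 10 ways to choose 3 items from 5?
True

Reasoning: C(5,3) = 10.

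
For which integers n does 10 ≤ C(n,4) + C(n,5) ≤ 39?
6

Solution: C(5,4)+C(5,5)=6; C(6,4)+C(6,5)=21; C(7,4)+C(7,5)=56. So valid n = 6.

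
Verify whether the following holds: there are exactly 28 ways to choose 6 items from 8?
True

Explanation: C(8,6) = 28.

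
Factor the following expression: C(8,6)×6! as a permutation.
C(8,6)×6! = [8!/(6!(2)!)]×6! = 8!/(2)! = P(8,6) = 20,160.
Final answer: P(8,6)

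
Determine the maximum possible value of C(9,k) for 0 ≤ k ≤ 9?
126

Working:
Maximum at k = 4 or k = 5: C(9,4) = 126.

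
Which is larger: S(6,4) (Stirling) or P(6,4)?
P(6,4)

Solution: S(6,4) = 4·S(5,4) + S(5,3) = 4·10 + 25 = 65; P(6,4) = 360.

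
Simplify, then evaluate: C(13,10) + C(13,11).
364

Explanation: By Pascal's identity: C(14,11) = 364.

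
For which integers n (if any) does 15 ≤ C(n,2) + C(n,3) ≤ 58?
5, 6, 7
C(4,2)+C(4,3)=10; C(5,2)+C(5,3)=20; C(6,2)+C(6,3)=35; C(7,2)+C(7,3)=56; C(8,2)+C(8,3)=84. So valid n = 5, 6, 7.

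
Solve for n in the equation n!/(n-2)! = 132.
12

n!/(n-2)! = n×(n-1), a product of 2 consecutive integers ≈ (n−0.5)^2. 132^(1/2) + 0.5 ≈ 12.0; check n = 12: 12×11 = 132 ✓. So n = 12.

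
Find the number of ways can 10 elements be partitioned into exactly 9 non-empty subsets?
45

Reasoning: This equals S(10,9), the Stirling number of the 2nd kind.
Using the Stirling recurrence: S(n,k) = k·S(n-1,k) + S(n-1,k-1)
S(10,9) = 9·S(9,9) + S(9,8)
         = 9·1 + 36
         = 9 + 36
         = 45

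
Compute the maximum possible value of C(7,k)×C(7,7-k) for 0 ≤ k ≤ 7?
1,225
C(7,k)·C(7,7-k) = C(7,k)², maximised at the centre k = 3: C(7,3)² = 1,225.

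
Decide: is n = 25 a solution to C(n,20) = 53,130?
C(25,20) = 25·24·23·22·21·20·19·18·17·16·15·14·13·12·11·10·9·8·7·6/20! = 129,260,083,694,424,883,200,000/2,432,902,008,176,640,000 = 53,130, which equals 53,130.
Final answer: Yes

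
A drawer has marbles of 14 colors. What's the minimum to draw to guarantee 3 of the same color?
29

Solution: Worst case: 2 of each = 28. One more: 29.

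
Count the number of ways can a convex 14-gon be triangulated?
208,012

Reasoning: Using the Catalan number formula: C_n = C(2n, n) / (n+1)
C_12 = C(24, 12) / (12+1)
     = 2704156 / 13
     = 208,012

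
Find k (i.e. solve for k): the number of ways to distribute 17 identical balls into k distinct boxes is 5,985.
5

Explanation: Stars and bars: the count is C(17+k−1, k−1), increasing in k. k=3: C(19,2) = 171, k=4: C(20,3) = 1,140, k=5: C(21,4) = 5,985 ✓. So k = 5.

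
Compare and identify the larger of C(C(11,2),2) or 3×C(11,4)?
C(C(11,2),2)
C(C(11,2),2)=1,485, 3×C(11,4)=990.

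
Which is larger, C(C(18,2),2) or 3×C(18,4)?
C(C(18,2),2)

C(C(18,2),2)=11,628, 3×C(18,4)=9,180.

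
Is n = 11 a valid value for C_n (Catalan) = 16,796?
No

Working:
C_11 = C(22,11)/(11+1) = 705,432/12 = 58,786, which does not equal 16,796.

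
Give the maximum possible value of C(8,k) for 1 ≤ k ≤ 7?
70

C(8,k) is maximised at the centre of the row: C(8,4) = 70.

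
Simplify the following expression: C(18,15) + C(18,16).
969

By Pascal's identity: C(19,16) = 969.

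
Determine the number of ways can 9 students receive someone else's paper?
133,496

Working:
Using D(n) = (n-1)[D(n-1) + D(n-2)]:
D(9) = (9-1) × [D(8) + D(7)]
      = 8 × [14833 + 1854]
      = 8 × 16687
      = 133,496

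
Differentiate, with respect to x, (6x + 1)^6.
36(6x + 1)^5

Explanation: Chain rule: 6(6x+1)^{5} × 6 = 36(6x+1)^{5}.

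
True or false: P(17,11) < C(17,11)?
P(17,11) = 494,010,316,800 and C(17,11) = 12,376; P(n,r) = r! × C(n,r) so P > C whenever r ≥ 2.

Answer: False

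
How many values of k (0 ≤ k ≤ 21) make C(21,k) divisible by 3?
16

Working:
Checking C(21,k) mod 3 for k = 0..21: divisible at k = 1, 2, 4, 5, 6, 7, 8, 10, 11, 13, 14, 15, 16, 17, 19, 20. That's 16 values.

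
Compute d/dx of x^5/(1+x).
(5x^4(1+x) - x^5)/(1+x)²

Reasoning: Quotient rule: [5x^{4}(1+x) - x^5]/(1+x)².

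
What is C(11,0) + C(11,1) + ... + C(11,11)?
Sum of binomial coefficients = 2^11 = 2,048.
Final answer: 2,048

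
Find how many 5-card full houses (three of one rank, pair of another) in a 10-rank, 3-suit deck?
270

Working:
Triple rank: 10. Triple suits: C(3,3)=1. Pair rank: 9. Pair suits: C(3,2)=3. Total: 270.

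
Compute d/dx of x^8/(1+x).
(8x^7(1+x) - x^8)/(1+x)²

Explanation: Quotient rule: [8x^{7}(1+x) - x^8]/(1+x)².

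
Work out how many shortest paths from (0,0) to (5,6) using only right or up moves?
462

Choose 5 rights from 11 moves: C(11,5) = 462.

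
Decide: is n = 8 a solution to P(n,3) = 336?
Yes

Reasoning: P(8,3) = 8·7·6 = 336, which equals 336.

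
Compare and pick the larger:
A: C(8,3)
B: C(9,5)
B

Solution: A=C(8,3)=56, B=C(9,5)=126.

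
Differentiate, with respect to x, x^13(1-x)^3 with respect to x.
13x^12(1-x)^3 - 3x^13(1-x)^2
Product rule: 13x^{12}(1-x)^{3} + x^13·(-3)(1-x)^{2}.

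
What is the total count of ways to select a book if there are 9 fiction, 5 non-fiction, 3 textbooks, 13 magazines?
30

Solution: By the addition principle: 9 + 5 + 3 + 13 = 30.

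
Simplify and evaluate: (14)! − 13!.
80,951,270,400

Working:
(14)! − 13! = (14)·13! − 13! = (14−1)·13! = 13·13! = 80,951,270,400.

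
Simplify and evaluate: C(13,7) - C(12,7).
924
C(13,7) - C(12,7) = C(12,6) = 924.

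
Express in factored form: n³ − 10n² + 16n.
n(n − 2)(n − 8)

Solution: n³ − 10n² + 16n = n(n² − 10n + 16) = n(n − 2)(n − 8).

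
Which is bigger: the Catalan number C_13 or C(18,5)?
C_13 = C(26,13)/(13+1) = 10,400,600/14 = 742,900; C(18,5) = 8,568.
Final answer: C_13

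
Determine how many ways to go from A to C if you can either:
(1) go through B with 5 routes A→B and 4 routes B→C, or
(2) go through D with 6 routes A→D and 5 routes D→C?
50
Route via B: 5×4=20. Route via D: 6×5=30. Total: 50.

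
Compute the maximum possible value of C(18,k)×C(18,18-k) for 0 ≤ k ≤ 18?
C(18,k)·C(18,18-k) = C(18,k)², maximised at the centre k = 9: C(18,9)² = 2,363,904,400.
Final answer: 2,363,904,400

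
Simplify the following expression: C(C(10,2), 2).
990

Solution: C(10,2) = 45, then C(45, 2) = 990.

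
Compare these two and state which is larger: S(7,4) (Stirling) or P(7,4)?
P(7,4)

Solution: S(7,4) = 4·S(6,4) + S(6,3) = 4·65 + 90 = 350; P(7,4) = 840.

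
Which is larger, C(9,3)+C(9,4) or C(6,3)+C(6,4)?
C(9,3)+C(9,4)
First=210, Second=35.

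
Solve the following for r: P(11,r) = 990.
P(11,r) = 11·10·…·(11−r+1), a product of r factors. Multiplying down from 11: 11 = 11; 11·10 = 110; 11·10·9 = 990 ✓ (3 factors). So r = 3.
Final answer: 3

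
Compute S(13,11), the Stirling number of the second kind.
Using the Stirling recurrence: S(n,k) = k·S(n-1,k) + S(n-1,k-1)
S(13,11) = 11·S(12,11) + S(12,10)
         = 11·66 + 1705
         = 726 + 1705
         = 2,431

Answer: 2,431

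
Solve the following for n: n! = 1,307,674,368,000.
15

Solution: n! is strictly increasing. 13! = 6,227,020,800, 14! = 87,178,291,200, 15! = 1,307,674,368,000 ✓. So n = 15.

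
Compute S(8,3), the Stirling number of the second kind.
966

Reasoning: Using the Stirling recurrence: S(n,k) = k·S(n-1,k) + S(n-1,k-1)
S(8,3) = 3·S(7,3) + S(7,2)
         = 3·301 + 63
         = 903 + 63
         = 966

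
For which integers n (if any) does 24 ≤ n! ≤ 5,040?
n! is strictly increasing; 4! = 24 and 7! = 5,040, so valid n = 4, 5, 6, 7.

Answer: 4, 5, 6, 7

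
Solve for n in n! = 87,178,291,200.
14

Explanation: n! is strictly increasing. 12! = 479,001,600, 13! = 6,227,020,800, 14! = 87,178,291,200 ✓. So n = 14.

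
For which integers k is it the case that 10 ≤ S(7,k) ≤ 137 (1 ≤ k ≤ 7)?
S(7,1)=1; S(7,2)=63; S(7,3)=301; S(7,4)=350; S(7,5)=140; S(7,6)=21; S(7,7)=1. So valid k = 2, 6.
Final answer: 2, 6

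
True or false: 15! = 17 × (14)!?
15! = 15 × 14! = 1,307,674,368,000, but 17 × 14! = 1,482,030,950,400.
Final answer: False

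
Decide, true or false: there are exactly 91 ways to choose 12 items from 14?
True

C(14,12) = 91.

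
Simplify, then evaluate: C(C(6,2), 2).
105

Reasoning: C(6,2) = 15, then C(15, 2) = 105.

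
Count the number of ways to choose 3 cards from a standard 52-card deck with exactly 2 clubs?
3,042

13 clubs and 39 non-clubs: C(13,2) × C(39,1) = 78 × 39 = 3,042.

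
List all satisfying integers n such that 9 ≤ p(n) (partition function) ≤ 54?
6, 7, 8, 9, 10
Tabulating p(n) via p(n) = p(n−1) + p(n−2) − p(n−5) − p(n−7) + …: p(5)=7; p(6)=11; p(7)=15; p(8)=22; p(9)=30; p(10)=42; p(11)=56. So valid n = 6, 7, 8, 9, 10.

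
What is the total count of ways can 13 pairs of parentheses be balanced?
742,900

Explanation: Using the Catalan number formula: C_n = C(2n, n) / (n+1)
C_13 = C(26, 13) / (13+1)
     = 10400600 / 14
     = 742,900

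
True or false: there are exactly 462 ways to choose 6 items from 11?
True

Working:
C(11,6) = 462.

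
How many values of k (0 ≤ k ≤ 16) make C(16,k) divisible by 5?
Checking C(16,k) mod 5 for k = 0..16: divisible at k = 2, 3, 4, 7, 8, 9, 12, 13, 14. That's 9 values.

Answer: 9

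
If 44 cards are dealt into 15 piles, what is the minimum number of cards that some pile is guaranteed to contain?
3
Pigeonhole: ⌈44/15⌉ = 3.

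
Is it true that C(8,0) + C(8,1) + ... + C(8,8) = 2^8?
Binomial theorem with x = y = 1: Σ C(8,i) = (1+1)^8 = 2^8 = 256. The statement holds.

Answer: True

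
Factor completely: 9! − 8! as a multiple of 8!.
8 × 8! = 322,560

Reasoning: 9! − 8! = 9·8! − 8! = (9 − 1)·8! = 8 × 8! = 322,560.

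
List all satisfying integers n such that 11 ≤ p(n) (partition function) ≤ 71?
6, 7, 8, 9, 10, 11
Tabulating p(n) via p(n) = p(n−1) + p(n−2) − p(n−5) − p(n−7) + …: p(5)=7; p(6)=11; p(7)=15; p(8)=22; p(9)=30; p(10)=42; p(11)=56; p(12)=77. So valid n = 6, 7, 8, 9, 10, 11.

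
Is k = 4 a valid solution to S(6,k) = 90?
No

S(6,4) = 4·S(5,4) + S(5,3) = 4·10 + 25 = 65, which does not equal 90.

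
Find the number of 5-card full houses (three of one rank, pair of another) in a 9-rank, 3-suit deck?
Triple rank: 9. Triple suits: C(3,3)=1. Pair rank: 8. Pair suits: C(3,2)=3. Total: 216.
Final answer: 216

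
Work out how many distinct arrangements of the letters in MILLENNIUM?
226,800

Reasoning: Word has 10 letters (M=2, I=2, L=2, E=1, N=2, U=1). Arrangements: 10!/Π(k!) = 226,800.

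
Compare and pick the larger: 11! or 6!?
11!

Solution: 11!=39,916,800, 6!=720. 11! > 6!.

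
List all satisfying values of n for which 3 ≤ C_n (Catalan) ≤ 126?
3, 4, 5

Reasoning: C_2=2; C_3=5; C_4=14; C_5=42; C_6=132. So valid n = 3, 4, 5.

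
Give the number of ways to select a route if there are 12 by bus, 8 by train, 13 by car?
33
By the addition principle: 12 + 8 + 13 = 33.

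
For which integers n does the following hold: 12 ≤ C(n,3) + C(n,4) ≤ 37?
5, 6

Explanation: C(4,3)+C(4,4)=5; C(5,3)+C(5,4)=15; C(6,3)+C(6,4)=35; C(7,3)+C(7,4)=70. So valid n = 5, 6.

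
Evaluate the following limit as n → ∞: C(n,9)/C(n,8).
∞

Solution: C(n,9)/C(n,8) = (n-8)/9 → ∞ as n → ∞.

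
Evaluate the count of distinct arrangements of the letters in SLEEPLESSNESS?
1,081,080

Solution: Word has 13 letters (S=5, L=2, E=4, P=1, N=1). Arrangements: 13!/Π(k!) = 1,081,080.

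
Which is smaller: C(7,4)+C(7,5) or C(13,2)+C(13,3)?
C(7,4)+C(7,5)

Reasoning: First=56, Second=364.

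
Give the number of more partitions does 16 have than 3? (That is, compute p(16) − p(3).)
228
Pentagonal recurrence p(n) = p(n−1) + p(n−2) − p(n−5) − p(n−7) + …: p(16) = p(15) + p(14) − p(11) − p(9) + p(4) + p(1) = 176 + 135 − 56 − 30 + 5 + 1 = 231.
p(3) = p(2) + p(1) = 2 + 1 = 3.
Difference = 231 − 3 = 228.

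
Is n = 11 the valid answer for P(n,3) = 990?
Yes

Solution: P(11,3) = 11·10·9 = 990, which equals 990.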